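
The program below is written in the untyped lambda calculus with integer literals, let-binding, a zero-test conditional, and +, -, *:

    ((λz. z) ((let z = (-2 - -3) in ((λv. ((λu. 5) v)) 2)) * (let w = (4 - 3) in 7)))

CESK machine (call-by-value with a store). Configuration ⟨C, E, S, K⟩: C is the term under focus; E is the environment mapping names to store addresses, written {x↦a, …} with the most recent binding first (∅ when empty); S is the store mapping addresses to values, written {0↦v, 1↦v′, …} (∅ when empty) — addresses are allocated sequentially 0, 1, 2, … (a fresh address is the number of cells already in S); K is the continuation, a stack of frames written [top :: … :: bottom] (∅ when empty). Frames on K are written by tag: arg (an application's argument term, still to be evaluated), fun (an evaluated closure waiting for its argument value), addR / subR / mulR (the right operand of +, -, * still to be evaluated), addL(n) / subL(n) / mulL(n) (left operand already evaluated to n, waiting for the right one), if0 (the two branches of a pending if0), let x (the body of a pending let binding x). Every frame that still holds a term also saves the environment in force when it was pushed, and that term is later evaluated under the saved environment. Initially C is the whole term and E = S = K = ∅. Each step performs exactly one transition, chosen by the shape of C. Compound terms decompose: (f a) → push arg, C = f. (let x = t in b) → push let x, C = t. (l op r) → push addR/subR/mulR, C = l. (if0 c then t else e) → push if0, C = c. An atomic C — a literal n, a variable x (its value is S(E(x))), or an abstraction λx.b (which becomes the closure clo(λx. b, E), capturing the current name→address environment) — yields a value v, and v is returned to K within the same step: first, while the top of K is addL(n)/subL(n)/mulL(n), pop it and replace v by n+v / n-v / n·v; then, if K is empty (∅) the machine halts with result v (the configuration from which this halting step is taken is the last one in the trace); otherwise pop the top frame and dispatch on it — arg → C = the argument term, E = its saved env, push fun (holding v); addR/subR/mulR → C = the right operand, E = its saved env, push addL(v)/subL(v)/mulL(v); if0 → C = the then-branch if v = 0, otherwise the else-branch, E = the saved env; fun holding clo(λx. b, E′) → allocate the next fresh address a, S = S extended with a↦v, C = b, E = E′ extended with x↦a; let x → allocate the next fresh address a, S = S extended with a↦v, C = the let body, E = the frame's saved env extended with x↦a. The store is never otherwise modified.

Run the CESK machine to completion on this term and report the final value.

step 0: <C=((λz. z) ((let z = (-2 - -3) in ((λv. ((λu. 5) v)) 2)) * (let w = (4 - 3) in 7))), E=∅, S=∅, K=∅>
step 1: <C=(λz. z), E=∅, S=∅, K=[arg]>
step 2: <C=((let z = (-2 - -3) in ((λv. ((λu. 5) v)) 2)) * (let w = (4 - 3) in 7)), E=∅, S=∅, K=[fun]>
step 3: <C=(let z = (-2 - -3) in ((λv. ((λu. 5) v)) 2)), E=∅, S=∅, K=[mulR :: fun]>
step 4: <C=(-2 - -3), E=∅, S=∅, K=[let z :: mulR :: fun]>
step 5: <C=-2, E=∅, S=∅, K=[subR :: let z :: mulR :: fun]>
step 6: <C=-3, E=∅, S=∅, K=[subL(-2) :: let z :: mulR :: fun]>
step 7: <C=((λv. ((λu. 5) v)) 2), E={z↦0}, S={0↦1}, K=[mulR :: fun]>
step 8: <C=(λv. ((λu. 5) v)), E={z↦0}, S={0↦1}, K=[arg :: mulR :: fun]>
step 9: <C=2, E={z↦0}, S={0↦1}, K=[fun :: mulR :: fun]>
step 10: <C=((λu. 5) v), E={v↦1, z↦0}, S={0↦1, 1↦2}, K=[mulR :: fun]>
step 11: <C=(λu. 5), E={v↦1, z↦0}, S={0↦1, 1↦2}, K=[arg :: mulR :: fun]>
step 12: <C=v, E={v↦1, z↦0}, S={0↦1, 1↦2}, K=[fun :: mulR :: fun]>
step 13: <C=5, E={u↦2, v↦1, z↦0}, S={0↦1, 1↦2, 2↦2}, K=[mulR :: fun]>
step 14: <C=(let w = (4 - 3) in 7), E=∅, S={0↦1, 1↦2, 2↦2}, K=[mulL(5) :: fun]>
step 15: <C=(4 - 3), E=∅, S={0↦1, 1↦2, 2↦2}, K=[let w :: mulL(5) :: fun]>
step 16: <C=4, E=∅, S={0↦1, 1↦2, 2↦2}, K=[subR :: let w :: mulL(5) :: fun]>
step 17: <C=3, E=∅, S={0↦1, 1↦2, 2↦2}, K=[subL(4) :: let w :: mulL(5) :: fun]>
step 18: <C=7, E={w↦3}, S={0↦1, 1↦2, 2↦2, 3↦1}, K=[mulL(5) :: fun]>
step 19: <C=z, E={z↦4}, S={0↦1, 1↦2, 2↦2, 3↦1, 4↦35}, K=∅>
→ final value 35

Answer: 35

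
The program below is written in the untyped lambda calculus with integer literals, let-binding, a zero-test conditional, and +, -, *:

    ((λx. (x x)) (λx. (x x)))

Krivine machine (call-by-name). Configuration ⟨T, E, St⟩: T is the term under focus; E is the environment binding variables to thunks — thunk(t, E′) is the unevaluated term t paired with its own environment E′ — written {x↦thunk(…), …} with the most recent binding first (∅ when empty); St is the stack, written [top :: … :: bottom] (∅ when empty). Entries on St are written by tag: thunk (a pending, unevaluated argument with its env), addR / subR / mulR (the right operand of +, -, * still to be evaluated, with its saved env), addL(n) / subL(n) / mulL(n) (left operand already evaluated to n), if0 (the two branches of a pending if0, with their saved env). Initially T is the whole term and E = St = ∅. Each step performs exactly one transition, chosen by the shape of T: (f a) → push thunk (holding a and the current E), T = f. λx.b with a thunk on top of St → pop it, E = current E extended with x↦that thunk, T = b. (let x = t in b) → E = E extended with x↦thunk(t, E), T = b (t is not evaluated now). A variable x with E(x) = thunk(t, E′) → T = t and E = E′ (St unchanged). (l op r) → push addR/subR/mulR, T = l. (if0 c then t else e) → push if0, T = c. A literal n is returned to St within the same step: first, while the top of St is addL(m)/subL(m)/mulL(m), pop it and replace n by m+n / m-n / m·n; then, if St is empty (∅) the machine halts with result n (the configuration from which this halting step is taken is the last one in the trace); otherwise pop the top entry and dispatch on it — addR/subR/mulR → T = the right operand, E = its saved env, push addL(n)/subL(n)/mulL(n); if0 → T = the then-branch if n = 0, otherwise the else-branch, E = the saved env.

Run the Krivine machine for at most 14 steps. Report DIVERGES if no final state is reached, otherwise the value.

Answer: DIVERGES (no final state within 14 steps)

Execution trace:
[0] [T=((λx. (x x)) (λx. (x x))) | E=∅ | St=∅]
[1] [T=(λx. (x x)) | E=∅ | St=[thunk]]
[2] [T=(x x) | E={x↦thunk((λx. (x x)), ∅)} | St=∅]
[3] [T=x | E={x↦thunk((λx. (x x)), ∅)} | St=[thunk]]
[4] [T=(λx. (x x)) | E=∅ | St=[thunk]]
[5] [T=(x x) | E={x↦thunk(x, {x↦thunk((λx. (x x)), ∅)})} | St=∅]
[6] [T=x | E={x↦thunk(x, {x↦thunk((λx. (x x)), ∅)})} | St=[thunk]]
[7] [T=x | E={x↦thunk((λx. (x x)), ∅)} | St=[thunk]]
[8] [T=(λx. (x x)) | E=∅ | St=[thunk]]
[9] [T=(x x) | E={x↦thunk(x, {x↦thunk(x, {x↦thunk((λx. (x x)), ∅)})})} | St=∅]
[10] [T=x | E={x↦thunk(x, {x↦thunk(x, {x↦thunk((λx. (x x)), ∅)})})} | St=[thunk]]
[11] [T=x | E={x↦thunk(x, {x↦thunk((λx. (x x)), ∅)})} | St=[thunk]]
[12] [T=x | E={x↦thunk((λx. (x x)), ∅)} | St=[thunk]]
[13] [T=(λx. (x x)) | E=∅ | St=[thunk]]
[14] [T=(x x) | E={x↦thunk(x, {x↦thunk(x, {x↦thunk(x, {x↦thunk((λx. (x x)), ∅)})})})} | St=∅]
→ 14 transitions taken and the configuration is still not final: no result within 14 steps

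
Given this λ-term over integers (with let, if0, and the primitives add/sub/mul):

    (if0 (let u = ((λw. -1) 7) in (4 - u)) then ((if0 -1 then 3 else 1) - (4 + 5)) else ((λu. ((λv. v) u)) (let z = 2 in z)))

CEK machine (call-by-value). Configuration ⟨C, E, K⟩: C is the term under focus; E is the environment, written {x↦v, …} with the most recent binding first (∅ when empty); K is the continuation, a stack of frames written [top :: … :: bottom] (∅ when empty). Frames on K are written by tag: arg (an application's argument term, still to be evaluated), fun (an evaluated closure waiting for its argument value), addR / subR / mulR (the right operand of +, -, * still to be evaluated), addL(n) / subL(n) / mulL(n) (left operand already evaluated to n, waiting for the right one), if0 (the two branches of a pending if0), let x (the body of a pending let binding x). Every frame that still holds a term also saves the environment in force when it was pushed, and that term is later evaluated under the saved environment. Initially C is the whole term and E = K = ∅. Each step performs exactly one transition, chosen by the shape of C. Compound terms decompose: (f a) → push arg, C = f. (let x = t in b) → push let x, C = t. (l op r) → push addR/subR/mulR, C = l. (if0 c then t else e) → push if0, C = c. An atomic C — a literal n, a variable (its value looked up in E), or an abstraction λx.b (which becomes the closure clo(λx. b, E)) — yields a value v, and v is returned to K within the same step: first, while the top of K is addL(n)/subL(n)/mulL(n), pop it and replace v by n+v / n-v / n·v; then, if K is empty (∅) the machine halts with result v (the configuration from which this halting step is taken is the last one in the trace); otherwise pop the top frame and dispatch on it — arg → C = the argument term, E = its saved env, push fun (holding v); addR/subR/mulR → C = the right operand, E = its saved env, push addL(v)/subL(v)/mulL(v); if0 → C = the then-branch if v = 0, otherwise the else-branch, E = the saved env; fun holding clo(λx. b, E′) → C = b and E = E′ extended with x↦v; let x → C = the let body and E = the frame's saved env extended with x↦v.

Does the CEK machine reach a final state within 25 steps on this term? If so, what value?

Answer: 2

Execution trace:
step 0: ⟨C=(if0 (let u = ((λw. -1) 7) in (4 - u)) then ((if0 -1 then 3 else 1) - (4 + 5)) else ((λu. ((λv. v) u)) (let z = 2 in z))); E=∅; K=∅⟩
step 1: ⟨C=(let u = ((λw. -1) 7) in (4 - u)); E=∅; K=[if0]⟩
step 2: ⟨C=((λw. -1) 7); E=∅; K=[let u :: if0]⟩
step 3: ⟨C=(λw. -1); E=∅; K=[arg :: let u :: if0]⟩
step 4: ⟨C=7; E=∅; K=[fun :: let u :: if0]⟩
step 5: ⟨C=-1; E={w↦7}; K=[let u :: if0]⟩
step 6: ⟨C=(4 - u); E={u↦-1}; K=[if0]⟩
step 7: ⟨C=4; E={u↦-1}; K=[subR :: if0]⟩
step 8: ⟨C=u; E={u↦-1}; K=[subL(4) :: if0]⟩
step 9: ⟨C=((λu. ((λv. v) u)) (let z = 2 in z)); E=∅; K=∅⟩
step 10: ⟨C=(λu. ((λv. v) u)); E=∅; K=[arg]⟩
step 11: ⟨C=(let z = 2 in z); E=∅; K=[fun]⟩
step 12: ⟨C=2; E=∅; K=[let z :: fun]⟩
step 13: ⟨C=z; E={z↦2}; K=[fun]⟩
step 14: ⟨C=((λv. v) u); E={u↦2}; K=∅⟩
step 15: ⟨C=(λv. v); E={u↦2}; K=[arg]⟩
step 16: ⟨C=u; E={u↦2}; K=[fun]⟩
step 17: ⟨C=v; E={v↦2, u↦2}; K=∅⟩
→ final value 2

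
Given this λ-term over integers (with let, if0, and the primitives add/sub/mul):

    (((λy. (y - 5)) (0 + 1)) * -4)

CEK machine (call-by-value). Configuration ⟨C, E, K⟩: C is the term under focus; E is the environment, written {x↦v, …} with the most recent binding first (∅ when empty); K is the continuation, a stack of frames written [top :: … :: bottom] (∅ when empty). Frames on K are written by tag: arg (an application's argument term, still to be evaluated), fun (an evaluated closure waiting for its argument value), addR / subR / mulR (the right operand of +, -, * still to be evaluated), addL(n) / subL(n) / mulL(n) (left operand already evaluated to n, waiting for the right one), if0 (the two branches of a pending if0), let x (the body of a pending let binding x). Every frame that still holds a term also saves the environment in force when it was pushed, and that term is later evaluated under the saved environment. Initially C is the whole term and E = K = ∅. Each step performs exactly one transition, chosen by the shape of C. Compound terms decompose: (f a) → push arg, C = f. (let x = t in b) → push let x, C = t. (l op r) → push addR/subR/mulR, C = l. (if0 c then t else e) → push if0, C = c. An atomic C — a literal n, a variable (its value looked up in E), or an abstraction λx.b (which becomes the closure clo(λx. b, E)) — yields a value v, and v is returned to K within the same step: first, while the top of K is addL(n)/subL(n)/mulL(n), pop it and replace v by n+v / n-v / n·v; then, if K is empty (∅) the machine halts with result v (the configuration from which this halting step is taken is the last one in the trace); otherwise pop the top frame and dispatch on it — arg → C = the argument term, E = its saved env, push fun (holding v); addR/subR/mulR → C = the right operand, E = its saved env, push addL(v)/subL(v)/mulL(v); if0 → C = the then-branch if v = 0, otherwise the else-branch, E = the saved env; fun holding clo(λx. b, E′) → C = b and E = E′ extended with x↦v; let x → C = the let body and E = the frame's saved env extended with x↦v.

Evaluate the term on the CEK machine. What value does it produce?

0. ⟨C=(((λy. (y - 5)) (0 + 1)) * -4); E=∅; K=∅⟩
1. ⟨C=((λy. (y - 5)) (0 + 1)); E=∅; K=[mulR]⟩
2. ⟨C=(λy. (y - 5)); E=∅; K=[arg :: mulR]⟩
3. ⟨C=(0 + 1); E=∅; K=[fun :: mulR]⟩
4. ⟨C=0; E=∅; K=[addR :: fun :: mulR]⟩
5. ⟨C=1; E=∅; K=[addL(0) :: fun :: mulR]⟩
6. ⟨C=(y - 5); E={y↦1}; K=[mulR]⟩
7. ⟨C=y; E={y↦1}; K=[subR :: mulR]⟩
8. ⟨C=5; E={y↦1}; K=[subL(1) :: mulR]⟩
9. ⟨C=-4; E=∅; K=[mulL(-4)]⟩
→ final value 16

Answer: 16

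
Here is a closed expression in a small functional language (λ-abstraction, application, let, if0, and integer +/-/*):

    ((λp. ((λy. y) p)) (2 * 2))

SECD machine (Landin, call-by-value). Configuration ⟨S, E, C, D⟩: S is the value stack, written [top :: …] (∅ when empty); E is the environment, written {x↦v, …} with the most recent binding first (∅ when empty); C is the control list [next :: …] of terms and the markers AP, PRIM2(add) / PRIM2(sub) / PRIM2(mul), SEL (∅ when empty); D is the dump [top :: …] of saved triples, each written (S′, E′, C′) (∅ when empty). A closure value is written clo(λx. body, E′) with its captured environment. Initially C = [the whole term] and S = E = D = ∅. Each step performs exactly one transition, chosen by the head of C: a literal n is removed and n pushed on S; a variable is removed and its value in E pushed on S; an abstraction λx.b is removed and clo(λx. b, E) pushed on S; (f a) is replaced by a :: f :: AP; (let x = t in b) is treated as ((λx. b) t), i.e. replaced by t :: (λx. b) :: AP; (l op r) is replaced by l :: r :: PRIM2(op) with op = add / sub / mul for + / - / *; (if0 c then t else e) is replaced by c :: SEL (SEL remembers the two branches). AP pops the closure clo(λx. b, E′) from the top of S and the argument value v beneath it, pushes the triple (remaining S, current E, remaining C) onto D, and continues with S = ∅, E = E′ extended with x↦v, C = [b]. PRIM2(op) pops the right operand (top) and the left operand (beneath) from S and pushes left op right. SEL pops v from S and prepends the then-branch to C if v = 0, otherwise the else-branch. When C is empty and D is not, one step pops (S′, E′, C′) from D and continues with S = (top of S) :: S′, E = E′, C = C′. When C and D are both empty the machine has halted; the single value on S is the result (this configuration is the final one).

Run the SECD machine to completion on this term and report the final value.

Answer: 4

Machine steps:
0. [S=∅ | E=∅ | C=[((λp. ((λy. y) p)) (2 * 2))] | D=∅]
1. [S=∅ | E=∅ | C=[(2 * 2) :: (λp. ((λy. y) p)) :: AP] | D=∅]
2. [S=∅ | E=∅ | C=[2 :: 2 :: PRIM2(mul) :: (λp. ((λy. y) p)) :: AP] | D=∅]
3. [S=[2] | E=∅ | C=[2 :: PRIM2(mul) :: (λp. ((λy. y) p)) :: AP] | D=∅]
4. [S=[2 :: 2] | E=∅ | C=[PRIM2(mul) :: (λp. ((λy. y) p)) :: AP] | D=∅]
5. [S=[4] | E=∅ | C=[(λp. ((λy. y) p)) :: AP] | D=∅]
6. [S=[clo(λp. ((λy. y) p), ∅) :: 4] | E=∅ | C=[AP] | D=∅]
7. [S=∅ | E={p↦4} | C=[((λy. y) p)] | D=[(∅, ∅, ∅)]]
8. [S=∅ | E={p↦4} | C=[p :: (λy. y) :: AP] | D=[(∅, ∅, ∅)]]
9. [S=[4] | E={p↦4} | C=[(λy. y) :: AP] | D=[(∅, ∅, ∅)]]
10. [S=[clo(λy. y, {p↦4}) :: 4] | E={p↦4} | C=[AP] | D=[(∅, ∅, ∅)]]
11. [S=∅ | E={y↦4, p↦4} | C=[y] | D=[(∅, {p↦4}, ∅) :: (∅, ∅, ∅)]]
12. [S=[4] | E={y↦4, p↦4} | C=∅ | D=[(∅, {p↦4}, ∅) :: (∅, ∅, ∅)]]
13. [S=[4] | E={p↦4} | C=∅ | D=[(∅, ∅, ∅)]]
14. [S=[4] | E=∅ | C=∅ | D=∅]
→ final value 4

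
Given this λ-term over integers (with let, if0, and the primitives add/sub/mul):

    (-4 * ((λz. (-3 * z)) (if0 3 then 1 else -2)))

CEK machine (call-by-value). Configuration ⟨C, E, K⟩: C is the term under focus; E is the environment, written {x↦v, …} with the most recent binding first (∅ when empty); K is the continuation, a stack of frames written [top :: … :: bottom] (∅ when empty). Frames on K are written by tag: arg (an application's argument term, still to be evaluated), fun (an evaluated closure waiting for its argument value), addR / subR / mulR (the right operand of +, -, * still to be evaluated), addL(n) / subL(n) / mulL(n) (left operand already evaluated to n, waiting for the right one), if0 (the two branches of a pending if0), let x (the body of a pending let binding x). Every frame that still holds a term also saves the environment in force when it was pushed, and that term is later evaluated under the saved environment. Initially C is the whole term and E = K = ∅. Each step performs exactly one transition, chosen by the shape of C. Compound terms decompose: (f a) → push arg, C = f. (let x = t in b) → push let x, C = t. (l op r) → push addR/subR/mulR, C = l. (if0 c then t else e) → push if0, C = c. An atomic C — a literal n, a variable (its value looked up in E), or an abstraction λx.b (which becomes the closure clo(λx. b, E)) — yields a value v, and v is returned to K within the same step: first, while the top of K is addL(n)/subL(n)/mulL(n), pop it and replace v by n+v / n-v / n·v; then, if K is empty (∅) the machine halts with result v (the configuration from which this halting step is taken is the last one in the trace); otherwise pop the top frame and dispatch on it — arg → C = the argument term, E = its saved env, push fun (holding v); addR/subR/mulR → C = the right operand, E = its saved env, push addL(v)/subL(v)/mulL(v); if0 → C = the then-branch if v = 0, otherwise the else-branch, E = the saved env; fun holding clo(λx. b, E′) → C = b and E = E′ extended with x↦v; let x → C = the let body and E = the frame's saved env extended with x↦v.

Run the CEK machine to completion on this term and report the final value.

Answer: -24

Machine steps:
t=0: <C=(-4 * ((λz. (-3 * z)) (if0 3 then 1 else -2))), E=∅, K=∅>
t=1: <C=-4, E=∅, K=[mulR]>
t=2: <C=((λz. (-3 * z)) (if0 3 then 1 else -2)), E=∅, K=[mulL(-4)]>
t=3: <C=(λz. (-3 * z)), E=∅, K=[arg :: mulL(-4)]>
t=4: <C=(if0 3 then 1 else -2), E=∅, K=[fun :: mulL(-4)]>
t=5: <C=3, E=∅, K=[if0 :: fun :: mulL(-4)]>
t=6: <C=-2, E=∅, K=[fun :: mulL(-4)]>
t=7: <C=(-3 * z), E={z↦-2}, K=[mulL(-4)]>
t=8: <C=-3, E={z↦-2}, K=[mulR :: mulL(-4)]>
t=9: <C=z, E={z↦-2}, K=[mulL(-3) :: mulL(-4)]>
→ final value -24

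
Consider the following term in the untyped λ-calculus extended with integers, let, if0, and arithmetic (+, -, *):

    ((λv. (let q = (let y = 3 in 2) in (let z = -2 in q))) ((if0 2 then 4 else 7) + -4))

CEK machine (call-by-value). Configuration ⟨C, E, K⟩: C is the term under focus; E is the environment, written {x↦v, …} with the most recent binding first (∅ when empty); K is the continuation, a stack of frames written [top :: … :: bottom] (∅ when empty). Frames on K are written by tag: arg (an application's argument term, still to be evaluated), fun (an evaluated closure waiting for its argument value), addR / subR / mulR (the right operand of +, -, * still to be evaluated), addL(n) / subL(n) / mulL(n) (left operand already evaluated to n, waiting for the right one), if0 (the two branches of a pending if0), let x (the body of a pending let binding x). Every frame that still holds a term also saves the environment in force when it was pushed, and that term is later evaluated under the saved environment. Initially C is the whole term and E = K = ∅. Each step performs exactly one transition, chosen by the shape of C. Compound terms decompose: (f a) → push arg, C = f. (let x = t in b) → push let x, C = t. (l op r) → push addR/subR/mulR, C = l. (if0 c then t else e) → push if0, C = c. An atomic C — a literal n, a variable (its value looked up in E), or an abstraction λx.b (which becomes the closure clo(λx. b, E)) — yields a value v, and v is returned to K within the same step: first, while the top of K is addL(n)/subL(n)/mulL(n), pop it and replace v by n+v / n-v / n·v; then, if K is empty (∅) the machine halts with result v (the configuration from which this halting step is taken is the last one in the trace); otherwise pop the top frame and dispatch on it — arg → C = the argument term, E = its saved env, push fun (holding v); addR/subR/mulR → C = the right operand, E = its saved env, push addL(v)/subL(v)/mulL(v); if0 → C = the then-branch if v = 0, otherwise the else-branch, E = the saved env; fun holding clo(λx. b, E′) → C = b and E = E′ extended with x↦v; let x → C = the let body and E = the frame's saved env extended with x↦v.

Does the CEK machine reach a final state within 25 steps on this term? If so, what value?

Answer: 2

Execution trace:
step 0: [C=((λv. (let q = (let y = 3 in 2) in (let z = -2 in q))) ((if0 2 then 4 else 7) + -4)) | E=∅ | K=∅]
step 1: [C=(λv. (let q = (let y = 3 in 2) in (let z = -2 in q))) | E=∅ | K=[arg]]
step 2: [C=((if0 2 then 4 else 7) + -4) | E=∅ | K=[fun]]
step 3: [C=(if0 2 then 4 else 7) | E=∅ | K=[addR :: fun]]
step 4: [C=2 | E=∅ | K=[if0 :: addR :: fun]]
step 5: [C=7 | E=∅ | K=[addR :: fun]]
step 6: [C=-4 | E=∅ | K=[addL(7) :: fun]]
step 7: [C=(let q = (let y = 3 in 2) in (let z = -2 in q)) | E={v↦3} | K=∅]
step 8: [C=(let y = 3 in 2) | E={v↦3} | K=[let q]]
step 9: [C=3 | E={v↦3} | K=[let y :: let q]]
step 10: [C=2 | E={y↦3, v↦3} | K=[let q]]
step 11: [C=(let z = -2 in q) | E={q↦2, v↦3} | K=∅]
step 12: [C=-2 | E={q↦2, v↦3} | K=[let z]]
step 13: [C=q | E={z↦-2, q↦2, v↦3} | K=∅]
→ final value 2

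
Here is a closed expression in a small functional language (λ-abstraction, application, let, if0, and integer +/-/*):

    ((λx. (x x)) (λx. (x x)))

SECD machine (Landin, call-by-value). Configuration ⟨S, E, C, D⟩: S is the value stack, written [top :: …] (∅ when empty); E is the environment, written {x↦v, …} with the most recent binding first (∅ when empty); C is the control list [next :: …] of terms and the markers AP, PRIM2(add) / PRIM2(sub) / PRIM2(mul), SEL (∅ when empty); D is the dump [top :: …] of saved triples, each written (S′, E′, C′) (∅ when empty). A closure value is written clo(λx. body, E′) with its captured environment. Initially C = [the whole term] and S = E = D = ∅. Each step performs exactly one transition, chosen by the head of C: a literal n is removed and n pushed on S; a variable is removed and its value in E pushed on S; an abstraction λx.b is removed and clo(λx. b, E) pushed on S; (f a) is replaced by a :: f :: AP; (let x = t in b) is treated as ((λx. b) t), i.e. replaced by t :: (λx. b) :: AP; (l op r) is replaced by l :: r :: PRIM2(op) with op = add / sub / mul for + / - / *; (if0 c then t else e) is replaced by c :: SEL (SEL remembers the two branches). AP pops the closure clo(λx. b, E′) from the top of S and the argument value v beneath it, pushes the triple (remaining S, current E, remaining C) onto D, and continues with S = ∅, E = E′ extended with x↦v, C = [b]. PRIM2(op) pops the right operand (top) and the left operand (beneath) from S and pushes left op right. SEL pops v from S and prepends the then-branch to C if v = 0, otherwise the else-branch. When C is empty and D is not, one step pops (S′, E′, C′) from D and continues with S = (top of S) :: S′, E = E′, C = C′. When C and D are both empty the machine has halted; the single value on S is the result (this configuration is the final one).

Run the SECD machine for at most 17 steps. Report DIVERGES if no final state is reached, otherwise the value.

step 0: [S=∅ | E=∅ | C=[((λx. (x x)) (λx. (x x)))] | D=∅]
step 1: [S=∅ | E=∅ | C=[(λx. (x x)) :: (λx. (x x)) :: AP] | D=∅]
step 2: [S=[clo(λx. (x x), ∅)] | E=∅ | C=[(λx. (x x)) :: AP] | D=∅]
step 3: [S=[clo(λx. (x x), ∅) :: clo(λx. (x x), ∅)] | E=∅ | C=[AP] | D=∅]
step 4: [S=∅ | E={x↦clo(λx. (x x), ∅)} | C=[(x x)] | D=[(∅, ∅, ∅)]]
step 5: [S=∅ | E={x↦clo(λx. (x x), ∅)} | C=[x :: x :: AP] | D=[(∅, ∅, ∅)]]
step 6: [S=[clo(λx. (x x), ∅)] | E={x↦clo(λx. (x x), ∅)} | C=[x :: AP] | D=[(∅, ∅, ∅)]]
step 7: [S=[clo(λx. (x x), ∅) :: clo(λx. (x x), ∅)] | E={x↦clo(λx. (x x), ∅)} | C=[AP] | D=[(∅, ∅, ∅)]]
step 8: [S=∅ | E={x↦clo(λx. (x x), ∅)} | C=[(x x)] | D=[(∅, {x↦clo(λx. (x x), ∅)}, ∅) :: (∅, ∅, ∅)]]
step 9: [S=∅ | E={x↦clo(λx. (x x), ∅)} | C=[x :: x :: AP] | D=[(∅, {x↦clo(λx. (x x), ∅)}, ∅) :: (∅, ∅, ∅)]]
step 10: [S=[clo(λx. (x x), ∅)] | E={x↦clo(λx. (x x), ∅)} | C=[x :: AP] | D=[(∅, {x↦clo(λx. (x x), ∅)}, ∅) :: (∅, ∅, ∅)]]
step 11: [S=[clo(λx. (x x), ∅) :: clo(λx. (x x), ∅)] | E={x↦clo(λx. (x x), ∅)} | C=[AP] | D=[(∅, {x↦clo(λx. (x x), ∅)}, ∅) :: (∅, ∅, ∅)]]
step 12: [S=∅ | E={x↦clo(λx. (x x), ∅)} | C=[(x x)] | D=[(∅, {x↦clo(λx. (x x), ∅)}, ∅) :: (∅, {x↦clo(λx. (x x), ∅)}, ∅) :: (∅, ∅, ∅)]]
step 13: [S=∅ | E={x↦clo(λx. (x x), ∅)} | C=[x :: x :: AP] | D=[(∅, {x↦clo(λx. (x x), ∅)}, ∅) :: (∅, {x↦clo(λx. (x x), ∅)}, ∅) :: (∅, ∅, ∅)]]
step 14: [S=[clo(λx. (x x), ∅)] | E={x↦clo(λx. (x x), ∅)} | C=[x :: AP] | D=[(∅, {x↦clo(λx. (x x), ∅)}, ∅) :: (∅, {x↦clo(λx. (x x), ∅)}, ∅) :: (∅, ∅, ∅)]]
step 15: [S=[clo(λx. (x x), ∅) :: clo(λx. (x x), ∅)] | E={x↦clo(λx. (x x), ∅)} | C=[AP] | D=[(∅, {x↦clo(λx. (x x), ∅)}, ∅) :: (∅, {x↦clo(λx. (x x), ∅)}, ∅) :: (∅, ∅, ∅)]]
step 16: [S=∅ | E={x↦clo(λx. (x x), ∅)} | C=[(x x)] | D=[(∅, {x↦clo(λx. (x x), ∅)}, ∅) :: (∅, {x↦clo(λx. (x x), ∅)}, ∅) :: (∅, {x↦clo(λx. (x x), ∅)}, ∅) :: (∅, ∅, ∅)]]
step 17: [S=∅ | E={x↦clo(λx. (x x), ∅)} | C=[x :: x :: AP] | D=[(∅, {x↦clo(λx. (x x), ∅)}, ∅) :: (∅, {x↦clo(λx. (x x), ∅)}, ∅) :: (∅, {x↦clo(λx. (x x), ∅)}, ∅) :: (∅, ∅, ∅)]]
→ 17 transitions taken and the configuration is still not final: no result within 17 steps

Answer: DIVERGES (no final state within 17 steps)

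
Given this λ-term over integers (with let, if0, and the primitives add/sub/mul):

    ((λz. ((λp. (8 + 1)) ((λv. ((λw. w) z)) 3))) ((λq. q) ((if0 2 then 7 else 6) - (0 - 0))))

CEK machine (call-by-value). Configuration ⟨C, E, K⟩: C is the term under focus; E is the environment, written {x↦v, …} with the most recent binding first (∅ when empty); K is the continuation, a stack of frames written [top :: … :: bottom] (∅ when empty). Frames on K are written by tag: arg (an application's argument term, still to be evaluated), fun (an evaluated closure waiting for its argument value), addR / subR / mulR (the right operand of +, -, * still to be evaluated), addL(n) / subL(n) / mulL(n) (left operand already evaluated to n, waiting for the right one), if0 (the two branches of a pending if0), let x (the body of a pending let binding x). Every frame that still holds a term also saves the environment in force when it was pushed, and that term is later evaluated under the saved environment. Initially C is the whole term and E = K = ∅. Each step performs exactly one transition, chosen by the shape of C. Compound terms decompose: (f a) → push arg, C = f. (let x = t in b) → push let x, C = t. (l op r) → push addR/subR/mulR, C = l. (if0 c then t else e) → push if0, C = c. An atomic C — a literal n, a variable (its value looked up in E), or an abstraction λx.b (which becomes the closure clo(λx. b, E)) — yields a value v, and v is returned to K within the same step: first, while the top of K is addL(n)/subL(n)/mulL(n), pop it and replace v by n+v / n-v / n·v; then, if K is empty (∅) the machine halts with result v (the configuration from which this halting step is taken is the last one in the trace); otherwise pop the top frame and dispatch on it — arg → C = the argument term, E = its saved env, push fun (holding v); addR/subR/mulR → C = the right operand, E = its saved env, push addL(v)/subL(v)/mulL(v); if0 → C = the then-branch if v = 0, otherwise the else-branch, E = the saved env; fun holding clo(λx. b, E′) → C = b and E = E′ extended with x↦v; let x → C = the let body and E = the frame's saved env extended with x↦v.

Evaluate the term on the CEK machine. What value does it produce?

Answer: 9

Execution trace:
step 0: ⟨C=((λz. ((λp. (8 + 1)) ((λv. ((λw. w) z)) 3))) ((λq. q) ((if0 2 then 7 else 6) - (0 - 0)))); E=∅; K=∅⟩
step 1: ⟨C=(λz. ((λp. (8 + 1)) ((λv. ((λw. w) z)) 3))); E=∅; K=[arg]⟩
step 2: ⟨C=((λq. q) ((if0 2 then 7 else 6) - (0 - 0))); E=∅; K=[fun]⟩
step 3: ⟨C=(λq. q); E=∅; K=[arg :: fun]⟩
step 4: ⟨C=((if0 2 then 7 else 6) - (0 - 0)); E=∅; K=[fun :: fun]⟩
step 5: ⟨C=(if0 2 then 7 else 6); E=∅; K=[subR :: fun :: fun]⟩
step 6: ⟨C=2; E=∅; K=[if0 :: subR :: fun :: fun]⟩
step 7: ⟨C=6; E=∅; K=[subR :: fun :: fun]⟩
step 8: ⟨C=(0 - 0); E=∅; K=[subL(6) :: fun :: fun]⟩
step 9: ⟨C=0; E=∅; K=[subR :: subL(6) :: fun :: fun]⟩
step 10: ⟨C=0; E=∅; K=[subL(0) :: subL(6) :: fun :: fun]⟩
step 11: ⟨C=q; E={q↦6}; K=[fun]⟩
step 12: ⟨C=((λp. (8 + 1)) ((λv. ((λw. w) z)) 3)); E={z↦6}; K=∅⟩
step 13: ⟨C=(λp. (8 + 1)); E={z↦6}; K=[arg]⟩
step 14: ⟨C=((λv. ((λw. w) z)) 3); E={z↦6}; K=[fun]⟩
step 15: ⟨C=(λv. ((λw. w) z)); E={z↦6}; K=[arg :: fun]⟩
step 16: ⟨C=3; E={z↦6}; K=[fun :: fun]⟩
step 17: ⟨C=((λw. w) z); E={v↦3, z↦6}; K=[fun]⟩
step 18: ⟨C=(λw. w); E={v↦3, z↦6}; K=[arg :: fun]⟩
step 19: ⟨C=z; E={v↦3, z↦6}; K=[fun :: fun]⟩
step 20: ⟨C=w; E={w↦6, v↦3, z↦6}; K=[fun]⟩
step 21: ⟨C=(8 + 1); E={p↦6, z↦6}; K=∅⟩
step 22: ⟨C=8; E={p↦6, z↦6}; K=[addR]⟩
step 23: ⟨C=1; E={p↦6, z↦6}; K=[addL(8)]⟩
→ final value 9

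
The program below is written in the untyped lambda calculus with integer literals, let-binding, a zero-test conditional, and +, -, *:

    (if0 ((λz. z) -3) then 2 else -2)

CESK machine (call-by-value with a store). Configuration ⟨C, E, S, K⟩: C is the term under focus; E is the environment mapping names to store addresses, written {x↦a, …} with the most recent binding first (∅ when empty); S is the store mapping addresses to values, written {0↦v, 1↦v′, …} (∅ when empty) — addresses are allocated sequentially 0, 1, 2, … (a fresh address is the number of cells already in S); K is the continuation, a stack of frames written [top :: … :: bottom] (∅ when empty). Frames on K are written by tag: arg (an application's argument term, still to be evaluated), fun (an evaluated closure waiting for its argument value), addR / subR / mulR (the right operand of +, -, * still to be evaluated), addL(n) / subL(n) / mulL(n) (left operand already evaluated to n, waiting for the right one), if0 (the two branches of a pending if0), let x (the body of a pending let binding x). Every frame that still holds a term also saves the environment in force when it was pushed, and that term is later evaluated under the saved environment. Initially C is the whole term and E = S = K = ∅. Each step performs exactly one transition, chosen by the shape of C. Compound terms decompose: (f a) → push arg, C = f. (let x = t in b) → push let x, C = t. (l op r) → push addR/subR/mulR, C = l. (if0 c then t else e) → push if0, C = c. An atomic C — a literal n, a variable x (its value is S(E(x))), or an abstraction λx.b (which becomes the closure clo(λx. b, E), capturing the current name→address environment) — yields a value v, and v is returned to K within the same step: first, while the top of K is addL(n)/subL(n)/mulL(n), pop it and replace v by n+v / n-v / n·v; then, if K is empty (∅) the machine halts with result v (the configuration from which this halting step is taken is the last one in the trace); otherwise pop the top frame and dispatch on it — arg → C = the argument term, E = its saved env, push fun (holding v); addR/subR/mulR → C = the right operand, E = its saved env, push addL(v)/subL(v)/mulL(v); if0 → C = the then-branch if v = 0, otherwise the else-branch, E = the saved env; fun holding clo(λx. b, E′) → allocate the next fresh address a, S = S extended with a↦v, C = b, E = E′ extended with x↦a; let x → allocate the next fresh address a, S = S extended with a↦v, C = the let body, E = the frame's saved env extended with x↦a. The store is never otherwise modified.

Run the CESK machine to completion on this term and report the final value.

Answer: -2

Machine steps:
t=0: ⟨C=(if0 ((λz. z) -3) then 2 else -2); E=∅; S=∅; K=∅⟩
t=1: ⟨C=((λz. z) -3); E=∅; S=∅; K=[if0]⟩
t=2: ⟨C=(λz. z); E=∅; S=∅; K=[arg :: if0]⟩
t=3: ⟨C=-3; E=∅; S=∅; K=[fun :: if0]⟩
t=4: ⟨C=z; E={z↦0}; S={0↦-3}; K=[if0]⟩
t=5: ⟨C=-2; E=∅; S={0↦-3}; K=∅⟩
→ final value -2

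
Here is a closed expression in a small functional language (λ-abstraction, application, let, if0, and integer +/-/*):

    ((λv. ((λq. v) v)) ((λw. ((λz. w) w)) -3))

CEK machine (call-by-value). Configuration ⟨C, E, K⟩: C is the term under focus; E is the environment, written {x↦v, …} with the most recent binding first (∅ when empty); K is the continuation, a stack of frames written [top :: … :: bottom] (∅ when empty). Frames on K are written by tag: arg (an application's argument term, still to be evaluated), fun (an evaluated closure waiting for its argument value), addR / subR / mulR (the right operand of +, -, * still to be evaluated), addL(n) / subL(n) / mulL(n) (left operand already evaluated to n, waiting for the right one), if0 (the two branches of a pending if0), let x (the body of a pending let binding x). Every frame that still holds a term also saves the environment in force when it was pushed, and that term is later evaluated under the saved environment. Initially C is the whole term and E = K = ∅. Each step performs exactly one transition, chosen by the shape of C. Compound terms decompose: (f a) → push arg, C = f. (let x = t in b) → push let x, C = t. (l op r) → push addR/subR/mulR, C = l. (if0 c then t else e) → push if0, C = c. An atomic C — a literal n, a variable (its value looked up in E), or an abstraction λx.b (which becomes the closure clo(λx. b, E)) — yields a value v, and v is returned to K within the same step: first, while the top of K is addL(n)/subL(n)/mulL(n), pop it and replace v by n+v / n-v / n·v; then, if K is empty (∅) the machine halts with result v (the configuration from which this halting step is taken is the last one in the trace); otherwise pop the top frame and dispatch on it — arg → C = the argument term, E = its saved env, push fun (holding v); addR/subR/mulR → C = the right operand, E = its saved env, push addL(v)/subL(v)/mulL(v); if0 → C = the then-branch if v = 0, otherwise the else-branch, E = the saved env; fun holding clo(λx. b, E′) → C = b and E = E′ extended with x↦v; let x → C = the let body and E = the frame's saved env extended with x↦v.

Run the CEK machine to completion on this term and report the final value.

t=0: ⟨C=((λv. ((λq. v) v)) ((λw. ((λz. w) w)) -3)); E=∅; K=∅⟩
t=1: ⟨C=(λv. ((λq. v) v)); E=∅; K=[arg]⟩
t=2: ⟨C=((λw. ((λz. w) w)) -3); E=∅; K=[fun]⟩
t=3: ⟨C=(λw. ((λz. w) w)); E=∅; K=[arg :: fun]⟩
t=4: ⟨C=-3; E=∅; K=[fun :: fun]⟩
t=5: ⟨C=((λz. w) w); E={w↦-3}; K=[fun]⟩
t=6: ⟨C=(λz. w); E={w↦-3}; K=[arg :: fun]⟩
t=7: ⟨C=w; E={w↦-3}; K=[fun :: fun]⟩
t=8: ⟨C=w; E={z↦-3, w↦-3}; K=[fun]⟩
t=9: ⟨C=((λq. v) v); E={v↦-3}; K=∅⟩
t=10: ⟨C=(λq. v); E={v↦-3}; K=[arg]⟩
t=11: ⟨C=v; E={v↦-3}; K=[fun]⟩
t=12: ⟨C=v; E={q↦-3, v↦-3}; K=∅⟩
→ final value -3

Answer: -3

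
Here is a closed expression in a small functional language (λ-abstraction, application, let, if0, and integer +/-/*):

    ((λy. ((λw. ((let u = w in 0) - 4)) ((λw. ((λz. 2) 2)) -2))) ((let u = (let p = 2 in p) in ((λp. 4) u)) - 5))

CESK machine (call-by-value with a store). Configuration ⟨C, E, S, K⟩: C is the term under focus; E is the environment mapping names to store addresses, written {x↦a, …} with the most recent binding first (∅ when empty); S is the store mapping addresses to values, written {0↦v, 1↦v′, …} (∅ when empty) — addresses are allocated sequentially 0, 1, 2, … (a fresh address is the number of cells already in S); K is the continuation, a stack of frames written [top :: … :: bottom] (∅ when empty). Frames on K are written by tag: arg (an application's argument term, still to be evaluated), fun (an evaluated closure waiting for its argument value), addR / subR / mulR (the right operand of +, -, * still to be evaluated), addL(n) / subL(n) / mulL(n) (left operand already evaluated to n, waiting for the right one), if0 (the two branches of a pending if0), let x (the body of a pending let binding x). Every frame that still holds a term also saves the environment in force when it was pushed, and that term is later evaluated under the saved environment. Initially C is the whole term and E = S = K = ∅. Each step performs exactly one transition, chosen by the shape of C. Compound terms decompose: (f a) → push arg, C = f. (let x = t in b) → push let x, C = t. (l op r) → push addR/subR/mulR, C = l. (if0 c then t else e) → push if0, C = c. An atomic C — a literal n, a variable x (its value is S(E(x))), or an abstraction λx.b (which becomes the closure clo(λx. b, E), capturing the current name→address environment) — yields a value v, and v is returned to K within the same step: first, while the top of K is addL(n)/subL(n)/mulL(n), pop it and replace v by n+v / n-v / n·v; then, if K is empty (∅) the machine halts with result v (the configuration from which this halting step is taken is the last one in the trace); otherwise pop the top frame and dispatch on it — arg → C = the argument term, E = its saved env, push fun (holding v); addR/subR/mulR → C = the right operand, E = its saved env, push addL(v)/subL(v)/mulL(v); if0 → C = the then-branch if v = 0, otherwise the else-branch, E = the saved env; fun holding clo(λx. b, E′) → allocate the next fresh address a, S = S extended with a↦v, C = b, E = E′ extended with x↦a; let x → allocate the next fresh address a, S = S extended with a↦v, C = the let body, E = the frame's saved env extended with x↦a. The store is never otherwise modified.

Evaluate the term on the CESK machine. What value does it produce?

[0] [C=((λy. ((λw. ((let u = w in 0) - 4)) ((λw. ((λz. 2) 2)) -2))) ((let u = (let p = 2 in p) in ((λp. 4) u)) - 5)) | E=∅ | S=∅ | K=∅]
[1] [C=(λy. ((λw. ((let u = w in 0) - 4)) ((λw. ((λz. 2) 2)) -2))) | E=∅ | S=∅ | K=[arg]]
[2] [C=((let u = (let p = 2 in p) in ((λp. 4) u)) - 5) | E=∅ | S=∅ | K=[fun]]
[3] [C=(let u = (let p = 2 in p) in ((λp. 4) u)) | E=∅ | S=∅ | K=[subR :: fun]]
[4] [C=(let p = 2 in p) | E=∅ | S=∅ | K=[let u :: subR :: fun]]
[5] [C=2 | E=∅ | S=∅ | K=[let p :: let u :: subR :: fun]]
[6] [C=p | E={p↦0} | S={0↦2} | K=[let u :: subR :: fun]]
[7] [C=((λp. 4) u) | E={u↦1} | S={0↦2, 1↦2} | K=[subR :: fun]]
[8] [C=(λp. 4) | E={u↦1} | S={0↦2, 1↦2} | K=[arg :: subR :: fun]]
[9] [C=u | E={u↦1} | S={0↦2, 1↦2} | K=[fun :: subR :: fun]]
[10] [C=4 | E={p↦2, u↦1} | S={0↦2, 1↦2, 2↦2} | K=[subR :: fun]]
[11] [C=5 | E=∅ | S={0↦2, 1↦2, 2↦2} | K=[subL(4) :: fun]]
[12] [C=((λw. ((let u = w in 0) - 4)) ((λw. ((λz. 2) 2)) -2)) | E={y↦3} | S={0↦2, 1↦2, 2↦2, 3↦-1} | K=∅]
[13] [C=(λw. ((let u = w in 0) - 4)) | E={y↦3} | S={0↦2, 1↦2, 2↦2, 3↦-1} | K=[arg]]
[14] [C=((λw. ((λz. 2) 2)) -2) | E={y↦3} | S={0↦2, 1↦2, 2↦2, 3↦-1} | K=[fun]]
[15] [C=(λw. ((λz. 2) 2)) | E={y↦3} | S={0↦2, 1↦2, 2↦2, 3↦-1} | K=[arg :: fun]]
[16] [C=-2 | E={y↦3} | S={0↦2, 1↦2, 2↦2, 3↦-1} | K=[fun :: fun]]
[17] [C=((λz. 2) 2) | E={w↦4, y↦3} | S={0↦2, 1↦2, 2↦2, 3↦-1, 4↦-2} | K=[fun]]
[18] [C=(λz. 2) | E={w↦4, y↦3} | S={0↦2, 1↦2, 2↦2, 3↦-1, 4↦-2} | K=[arg :: fun]]
[19] [C=2 | E={w↦4, y↦3} | S={0↦2, 1↦2, 2↦2, 3↦-1, 4↦-2} | K=[fun :: fun]]
[20] [C=2 | E={z↦5, w↦4, y↦3} | S={0↦2, 1↦2, 2↦2, 3↦-1, 4↦-2, 5↦2} | K=[fun]]
[21] [C=((let u = w in 0) - 4) | E={w↦6, y↦3} | S={0↦2, 1↦2, 2↦2, 3↦-1, 4↦-2, 5↦2, 6↦2} | K=∅]
[22] [C=(let u = w in 0) | E={w↦6, y↦3} | S={0↦2, 1↦2, 2↦2, 3↦-1, 4↦-2, 5↦2, 6↦2} | K=[subR]]
[23] [C=w | E={w↦6, y↦3} | S={0↦2, 1↦2, 2↦2, 3↦-1, 4↦-2, 5↦2, 6↦2} | K=[let u :: subR]]
[24] [C=0 | E={u↦7, w↦6, y↦3} | S={0↦2, 1↦2, 2↦2, 3↦-1, 4↦-2, 5↦2, 6↦2, 7↦2} | K=[subR]]
[25] [C=4 | E={w↦6, y↦3} | S={0↦2, 1↦2, 2↦2, 3↦-1, 4↦-2, 5↦2, 6↦2, 7↦2} | K=[subL(0)]]
→ final value -4

Answer: -4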